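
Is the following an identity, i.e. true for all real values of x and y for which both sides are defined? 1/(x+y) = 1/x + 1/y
No, this is NOT an identity.

Claim: 1/(x+y) = 1/x + 1/y.
Test a specific point where both sides are defined: x = 3, y = 1.
LHS = 1/(x+y) ≈ 0.2500
RHS = 1/x + 1/y ≈ 1.3333
Since 0.2500 ≠ 1.3333, the equation fails at this point, so it cannot hold for all real values of x and y for which both sides are defined.
1/x + 1/y = (x+y)/(xy), which is not 1/(x+y).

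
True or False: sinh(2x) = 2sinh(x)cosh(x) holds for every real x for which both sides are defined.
True.

Claim: sinh(2x) = 2sinh(x)cosh(x).
Reasoning: 2sinh(x)cosh(x) = 2 · (e^x - e^-x)/2 · (e^x + e^-x)/2 = (e^(2x) - e^(-2x))/2 = sinh(2x).
So the two sides agree for every real x for which both sides are defined.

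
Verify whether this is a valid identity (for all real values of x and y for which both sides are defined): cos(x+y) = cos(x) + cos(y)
Claim: cos(x+y) = cos(x) + cos(y).
Test a specific point where both sides are defined: x = -π/6, y = π/2.
LHS = cos(x+y) ≈ 0.5000
RHS = cos(x) + cos(y) ≈ 0.8660
Since 0.5000 ≠ 0.8660, the equation fails at this point, so it cannot hold for all real values of x and y for which both sides are defined.
The correct expansion is cos(x+y) = cos(x)cos(y) - sin(x)sin(y); cosine is not additive.

Conclusion: No, this is NOT an identity.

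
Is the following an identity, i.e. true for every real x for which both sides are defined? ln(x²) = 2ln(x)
Yes, this is an identity.

Claim: ln(x²) = 2ln(x).
Reasoning: The right side requires x > 0. For x > 0, x² = (e^(ln x))² = e^(2ln x), so ln(x²) = 2ln(x). (For x < 0 the right side is undefined, so those values are outside the claim.)
So the two sides agree for every real x for which both sides are defined.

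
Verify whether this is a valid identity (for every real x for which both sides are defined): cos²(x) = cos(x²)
Claim: cos²(x) = cos(x²).
Test a specific point where both sides are defined: x = -π/3.
LHS = cos²(x) ≈ 0.2500
RHS = cos(x²) ≈ 0.4566
Since 0.2500 ≠ 0.4566, the equation fails at this point, so it cannot hold for every real x for which both sides are defined.
cos²(x) means (cos x)², squaring the output; cos(x²) squares the input. These are different functions.

Conclusion: No, this is NOT an identity.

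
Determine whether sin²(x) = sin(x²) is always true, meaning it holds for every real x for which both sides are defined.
Claim: sin²(x) = sin(x²).
Test a specific point where both sides are defined: x = π/2.
LHS = sin²(x) ≈ 1.0000
RHS = sin(x²) ≈ 0.6243
Since 1.0000 ≠ 0.6243, the equation fails at this point, so it cannot hold for every real x for which both sides are defined.
sin²(x) means (sin x)², squaring the output; sin(x²) squares the input. These are different functions.

Conclusion: No, this is NOT an identity.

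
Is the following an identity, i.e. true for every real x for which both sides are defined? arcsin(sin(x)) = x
Claim: arcsin(sin(x)) = x.
Test a specific point where both sides are defined: x = π.
LHS = arcsin(sin(x)) ≈ 0.0000
RHS = x ≈ 3.1416
Since 0.0000 ≠ 3.1416, the equation fails at this point, so it cannot hold for every real x for which both sides are defined.
arcsin only returns values in [-π/2, π/2], so arcsin(sin(x)) = x holds only for x in that interval, not for all real x.

Conclusion: No, this is NOT an identity.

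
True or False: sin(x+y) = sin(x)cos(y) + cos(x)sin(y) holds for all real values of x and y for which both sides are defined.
Claim: sin(x+y) = sin(x)cos(y) + cos(x)sin(y).
Reasoning: By Euler's formula e^(i(x+y)) = e^(ix)·e^(iy) = (cos x + i·sin x)(cos y + i·sin y). The imaginary part of the left side is sin(x+y); the imaginary part of the product is sin(x)cos(y) + cos(x)sin(y).
So the two sides agree for all real values of x and y for which both sides are defined.

Conclusion: True.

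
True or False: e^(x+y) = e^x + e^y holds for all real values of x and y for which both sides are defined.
False.

Claim: e^(x+y) = e^x + e^y.
Test a specific point where both sides are defined: x = 1/2, y = -2.
LHS = e^(x+y) ≈ 0.2231
RHS = e^x + e^y ≈ 1.7841
Since 0.2231 ≠ 1.7841, the equation fails at this point, so it cannot hold for all real values of x and y for which both sides are defined.
The correct rule is e^(x+y) = e^x · e^y (a product, not a sum).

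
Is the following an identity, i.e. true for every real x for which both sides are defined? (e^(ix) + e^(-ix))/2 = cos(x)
Claim: (e^(ix) + e^(-ix))/2 = cos(x).
Reasoning: By Euler's formula e^(ix) = cos(x) + i·sin(x) and e^(-ix) = cos(x) - i·sin(x). Adding cancels the sine terms: e^(ix) + e^(-ix) = 2cos(x); divide by 2.
So the two sides agree for every real x for which both sides are defined.

Conclusion: Yes, this is an identity.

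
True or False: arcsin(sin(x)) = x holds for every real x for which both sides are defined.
Claim: arcsin(sin(x)) = x.
Test a specific point where both sides are defined: x = 3π/4.
LHS = arcsin(sin(x)) ≈ 0.7854
RHS = x ≈ 2.3562
Since 0.7854 ≠ 2.3562, the equation fails at this point, so it cannot hold for every real x for which both sides are defined.
arcsin only returns values in [-π/2, π/2], so arcsin(sin(x)) = x holds only for x in that interval, not for all real x.

Conclusion: False.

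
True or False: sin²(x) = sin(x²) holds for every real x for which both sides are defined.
Claim: sin²(x) = sin(x²).
Test a specific point where both sides are defined: x = -π/6.
LHS = sin²(x) ≈ 0.2500
RHS = sin(x²) ≈ 0.2707
Since 0.2500 ≠ 0.2707, the equation fails at this point, so it cannot hold for every real x for which both sides are defined.
sin²(x) means (sin x)², squaring the output; sin(x²) squares the input. These are different functions.

Conclusion: False.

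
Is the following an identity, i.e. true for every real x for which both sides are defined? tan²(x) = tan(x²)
Claim: tan²(x) = tan(x²).
Test a specific point where both sides are defined: x = π/3.
LHS = tan²(x) ≈ 3.0000
RHS = tan(x²) ≈ 1.9485
Since 3.0000 ≠ 1.9485, the equation fails at this point, so it cannot hold for every real x for which both sides are defined.
tan²(x) means (tan x)², squaring the output; tan(x²) squares the input. These are different functions.

Conclusion: No, this is NOT an identity.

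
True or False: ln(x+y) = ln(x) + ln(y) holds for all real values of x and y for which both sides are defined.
False.

Claim: ln(x+y) = ln(x) + ln(y).
Test a specific point where both sides are defined: x = 3, y = 1/2.
LHS = ln(x+y) ≈ 1.2528
RHS = ln(x) + ln(y) ≈ 0.4055
Since 1.2528 ≠ 0.4055, the equation fails at this point, so it cannot hold for all real values of x and y for which both sides are defined.
ln(x) + ln(y) = ln(xy), not ln(x+y).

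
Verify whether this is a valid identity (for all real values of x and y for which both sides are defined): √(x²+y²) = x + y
Claim: √(x²+y²) = x + y.
Test a specific point where both sides are defined: x = -2, y = 1.
LHS = √(x²+y²) ≈ 2.2361
RHS = x + y ≈ -1.0000
Since 2.2361 ≠ -1.0000, the equation fails at this point, so it cannot hold for all real values of x and y for which both sides are defined.
(x+y)² = x² + 2xy + y², not x² + y², so the square root does not split this way.

Conclusion: No, this is NOT an identity.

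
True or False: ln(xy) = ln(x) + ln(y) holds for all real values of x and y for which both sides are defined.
True.

Claim: ln(xy) = ln(x) + ln(y).
Reasoning: Both sides are simultaneously defined only when x, y > 0. Write x = e^p, y = e^q (p = ln x, q = ln y). Then xy = e^p · e^q = e^(p+q), so ln(xy) = p + q = ln(x) + ln(y).
So the two sides agree for all real values of x and y for which both sides are defined.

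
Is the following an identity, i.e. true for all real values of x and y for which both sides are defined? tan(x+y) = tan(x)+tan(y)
No, this is NOT an identity.

Claim: tan(x+y) = tan(x)+tan(y).
Test a specific point where both sides are defined: x = 2π/3, y = 3π/4.
LHS = tan(x+y) ≈ 3.7321
RHS = tan(x)+tan(y) ≈ -2.7321
Since 3.7321 ≠ -2.7321, the equation fails at this point, so it cannot hold for all real values of x and y for which both sides are defined.
The correct formula is tan(x+y) = (tan(x) + tan(y))/(1 - tan(x)tan(y)).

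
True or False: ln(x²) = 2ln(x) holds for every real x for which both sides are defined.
True.

Claim: ln(x²) = 2ln(x).
Reasoning: The right side requires x > 0. For x > 0, x² = (e^(ln x))² = e^(2ln x), so ln(x²) = 2ln(x). (For x < 0 the right side is undefined, so those values are outside the claim.)
So the two sides agree for every real x for which both sides are defined.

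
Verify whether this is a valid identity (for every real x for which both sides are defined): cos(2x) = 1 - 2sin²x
Yes, this is an identity.

Claim: cos(2x) = 1 - 2sin²x.
Reasoning: cos(2x) = cos²x - sin²x. Replace cos²x by 1 - sin²x: (1 - sin²x) - sin²x = 1 - 2sin²x.
So the two sides agree for every real x for which both sides are defined.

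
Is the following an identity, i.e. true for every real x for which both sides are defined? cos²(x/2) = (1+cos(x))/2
Claim: cos²(x/2) = (1+cos(x))/2.
Reasoning: Use cos(2θ) = 2cos²θ - 1 with θ = x/2: cos(x) = 2cos²(x/2) - 1. Solving for cos²(x/2) gives (1 + cos(x))/2.
So the two sides agree for every real x for which both sides are defined.

Conclusion: Yes, this is an identity.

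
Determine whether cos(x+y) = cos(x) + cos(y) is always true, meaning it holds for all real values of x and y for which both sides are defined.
Claim: cos(x+y) = cos(x) + cos(y).
Test a specific point where both sides are defined: x = π/3, y = π/4.
LHS = cos(x+y) ≈ -0.2588
RHS = cos(x) + cos(y) ≈ 1.2071
Since -0.2588 ≠ 1.2071, the equation fails at this point, so it cannot hold for all real values of x and y for which both sides are defined.
The correct expansion is cos(x+y) = cos(x)cos(y) - sin(x)sin(y); cosine is not additive.

Conclusion: No, this is NOT an identity.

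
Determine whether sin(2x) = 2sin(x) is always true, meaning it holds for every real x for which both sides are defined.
No, this is NOT an identity.

Claim: sin(2x) = 2sin(x).
Test a specific point where both sides are defined: x = -π/6.
LHS = sin(2x) ≈ -0.8660
RHS = 2sin(x) ≈ -1.0000
Since -0.8660 ≠ -1.0000, the equation fails at this point, so it cannot hold for every real x for which both sides are defined.
The correct double-angle formula is sin(2x) = 2sin(x)cos(x).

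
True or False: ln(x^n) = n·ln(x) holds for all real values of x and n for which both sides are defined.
Claim: ln(x^n) = n·ln(x).
Reasoning: The right side requires x > 0. For x > 0, x^n = (e^(ln x))^n = e^(n·ln x), so taking ln of both sides gives ln(x^n) = n·ln(x).
So the two sides agree for all real values of x and n for which both sides are defined.

Conclusion: True.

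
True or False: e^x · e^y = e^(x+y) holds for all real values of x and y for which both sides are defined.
Claim: e^x · e^y = e^(x+y).
Reasoning: This is the law of exponents for a common base: multiplying powers adds exponents. E.g. from the series, (Σ x^j/j!)(Σ y^k/k!) = Σ_m (Σ_{j+k=m} x^j y^k/(j!k!)) = Σ_m (x+y)^m/m! by the binomial theorem.
So the two sides agree for all real values of x and y for which both sides are defined.

Conclusion: True.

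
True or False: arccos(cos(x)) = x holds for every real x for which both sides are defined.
False.

Claim: arccos(cos(x)) = x.
Test a specific point where both sides are defined: x = -π/2.
LHS = arccos(cos(x)) ≈ 1.5708
RHS = x ≈ -1.5708
Since 1.5708 ≠ -1.5708, the equation fails at this point, so it cannot hold for every real x for which both sides are defined.
arccos only returns values in [0, π], so arccos(cos(x)) = x holds only for x in that interval, not for all real x.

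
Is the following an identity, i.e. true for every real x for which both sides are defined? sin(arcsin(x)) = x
Claim: sin(arcsin(x)) = x.
Reasoning: For -1 ≤ x ≤ 1 (where arcsin is defined), arcsin(x) is by definition an angle whose sine equals x. Taking the sine of that angle returns x. (Note the other order, arcsin(sin x) = x, is NOT an identity.)
So the two sides agree for every real x for which both sides are defined.

Conclusion: Yes, this is an identity.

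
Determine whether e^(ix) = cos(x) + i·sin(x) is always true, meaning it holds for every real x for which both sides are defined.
Yes, this is an identity.

Claim: e^(ix) = cos(x) + i·sin(x).
Reasoning: Euler's formula. Expand e^(ix) = Σ (ix)^k / k!. Since i² = -1, the even-k terms are Σ (-1)^m x^(2m)/(2m)! = cos(x) and the odd-k terms are i · Σ (-1)^m x^(2m+1)/(2m+1)! = i·sin(x).
So the two sides agree for every real x for which both sides are defined.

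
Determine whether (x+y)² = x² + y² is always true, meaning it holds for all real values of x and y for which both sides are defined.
Claim: (x+y)² = x² + y².
Test a specific point where both sides are defined: x = 3, y = 3.
LHS = (x+y)² ≈ 36.0000
RHS = x² + y² ≈ 18.0000
Since 36.0000 ≠ 18.0000, the equation fails at this point, so it cannot hold for all real values of x and y for which both sides are defined.
The correct expansion is (x+y)² = x² + 2xy + y²; the cross term 2xy is missing.

Conclusion: No, this is NOT an identity.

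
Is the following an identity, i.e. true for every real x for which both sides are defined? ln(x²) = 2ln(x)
Claim: ln(x²) = 2ln(x).
Reasoning: The right side requires x > 0. For x > 0, x² = (e^(ln x))² = e^(2ln x), so ln(x²) = 2ln(x). (For x < 0 the right side is undefined, so those values are outside the claim.)
So the two sides agree for every real x for which both sides are defined.

Conclusion: Yes, this is an identity.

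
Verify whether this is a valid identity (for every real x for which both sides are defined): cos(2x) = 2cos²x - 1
Claim: cos(2x) = 2cos²x - 1.
Reasoning: cos(2x) = cos²x - sin²x. Replace sin²x by 1 - cos²x: cos²x - (1 - cos²x) = 2cos²x - 1.
So the two sides agree for every real x for which both sides are defined.

Conclusion: Yes, this is an identity.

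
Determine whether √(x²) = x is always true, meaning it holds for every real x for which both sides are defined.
No, this is NOT an identity.

Claim: √(x²) = x.
Test a specific point where both sides are defined: x = -3.
LHS = √(x²) ≈ 3.0000
RHS = x ≈ -3.0000
Since 3.0000 ≠ -3.0000, the equation fails at this point, so it cannot hold for every real x for which both sides are defined.
√(x²) = |x|, which differs from x whenever x < 0 (both sides are defined for every real x).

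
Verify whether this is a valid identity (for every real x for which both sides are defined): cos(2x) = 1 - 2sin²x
Yes, this is an identity.

Claim: cos(2x) = 1 - 2sin²x.
Reasoning: cos(2x) = cos²x - sin²x. Replace cos²x by 1 - sin²x: (1 - sin²x) - sin²x = 1 - 2sin²x.
So the two sides agree for every real x for which both sides are defined.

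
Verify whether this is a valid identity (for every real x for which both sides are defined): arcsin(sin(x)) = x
No, this is NOT an identity.

Claim: arcsin(sin(x)) = x.
Test a specific point where both sides are defined: x = 3π/4.
LHS = arcsin(sin(x)) ≈ 0.7854
RHS = x ≈ 2.3562
Since 0.7854 ≠ 2.3562, the equation fails at this point, so it cannot hold for every real x for which both sides are defined.
arcsin only returns values in [-π/2, π/2], so arcsin(sin(x)) = x holds only for x in that interval, not for all real x.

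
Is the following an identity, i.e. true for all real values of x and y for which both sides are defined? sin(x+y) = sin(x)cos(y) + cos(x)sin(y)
Yes, this is an identity.

Claim: sin(x+y) = sin(x)cos(y) + cos(x)sin(y).
Reasoning: By Euler's formula e^(i(x+y)) = e^(ix)·e^(iy) = (cos x + i·sin x)(cos y + i·sin y). The imaginary part of the left side is sin(x+y); the imaginary part of the product is sin(x)cos(y) + cos(x)sin(y).
So the two sides agree for all real values of x and y for which both sides are defined.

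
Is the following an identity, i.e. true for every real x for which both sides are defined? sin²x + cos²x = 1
Claim: sin²x + cos²x = 1.
Reasoning: The point (cos x, sin x) lies on the unit circle X² + Y² = 1, so cos²x + sin²x = 1 for every real x.
So the two sides agree for every real x for which both sides are defined.

Conclusion: Yes, this is an identity.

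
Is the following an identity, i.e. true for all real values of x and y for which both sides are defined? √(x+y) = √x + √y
Claim: √(x+y) = √x + √y.
Test a specific point where both sides are defined: x = 3, y = 3.
LHS = √(x+y) ≈ 2.4495
RHS = √x + √y ≈ 3.4641
Since 2.4495 ≠ 3.4641, the equation fails at this point, so it cannot hold for all real values of x and y for which both sides are defined.
Squaring the right side gives x + 2√(xy) + y, not x + y.

Conclusion: No, this is NOT an identity.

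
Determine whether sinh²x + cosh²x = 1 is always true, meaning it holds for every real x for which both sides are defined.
Claim: sinh²x + cosh²x = 1.
Test a specific point where both sides are defined: x = -3.
LHS = sinh²x + cosh²x ≈ 201.7156
RHS = 1 ≈ 1.0000
Since 201.7156 ≠ 1.0000, the equation fails at this point, so it cannot hold for every real x for which both sides are defined.
The correct hyperbolic identity is cosh²x - sinh²x = 1 (a difference); the sum sinh²x + cosh²x equals cosh(2x).

Conclusion: No, this is NOT an identity.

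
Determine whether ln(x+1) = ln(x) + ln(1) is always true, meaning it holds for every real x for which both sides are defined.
No, this is NOT an identity.

Claim: ln(x+1) = ln(x) + ln(1).
Test a specific point where both sides are defined: x = 1/2.
LHS = ln(x+1) ≈ 0.4055
RHS = ln(x) + ln(1) ≈ -0.6931
Since 0.4055 ≠ -0.6931, the equation fails at this point, so it cannot hold for every real x for which both sides are defined.
ln(1) = 0, so the right side is just ln(x), which differs from ln(x+1).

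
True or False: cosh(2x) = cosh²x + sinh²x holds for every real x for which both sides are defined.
Claim: cosh(2x) = cosh²x + sinh²x.
Reasoning: cosh²x = (e^(2x) + 2 + e^(-2x))/4 and sinh²x = (e^(2x) - 2 + e^(-2x))/4. Adding gives (2e^(2x) + 2e^(-2x))/4 = (e^(2x) + e^(-2x))/2 = cosh(2x).
So the two sides agree for every real x for which both sides are defined.

Conclusion: True.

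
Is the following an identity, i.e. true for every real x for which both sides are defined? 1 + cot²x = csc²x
Claim: 1 + cot²x = csc²x.
Reasoning: Start from sin²x + cos²x = 1 and divide every term by sin²x (allowed wherever cot x and csc x are defined): 1 + cot²x = 1/sin²x = csc²x.
So the two sides agree for every real x for which both sides are defined.

Conclusion: Yes, this is an identity.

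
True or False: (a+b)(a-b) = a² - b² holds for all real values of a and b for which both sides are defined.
Claim: (a+b)(a-b) = a² - b².
Reasoning: Expand: (a+b)(a-b) = a² - ab + ba - b² = a² - b² (the cross terms cancel).
So the two sides agree for all real values of a and b for which both sides are defined.

Conclusion: True.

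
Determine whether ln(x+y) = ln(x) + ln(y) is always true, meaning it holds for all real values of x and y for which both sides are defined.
Claim: ln(x+y) = ln(x) + ln(y).
Test a specific point where both sides are defined: x = 1/2, y = 1/2.
LHS = ln(x+y) ≈ 0.0000
RHS = ln(x) + ln(y) ≈ -1.3863
Since 0.0000 ≠ -1.3863, the equation fails at this point, so it cannot hold for all real values of x and y for which both sides are defined.
ln(x) + ln(y) = ln(xy), not ln(x+y).

Conclusion: No, this is NOT an identity.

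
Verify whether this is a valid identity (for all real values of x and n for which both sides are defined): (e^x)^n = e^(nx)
Yes, this is an identity.

Claim: (e^x)^n = e^(nx).
Reasoning: e^x is a positive real number, and for a positive base B and real exponent n, B^n = e^(n·ln B). With B = e^x, ln B = x, so (e^x)^n = e^(n·x).
So the two sides agree for all real values of x and n for which both sides are defined.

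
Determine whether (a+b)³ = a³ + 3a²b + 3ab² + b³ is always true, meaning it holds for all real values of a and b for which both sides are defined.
Yes, this is an identity.

Claim: (a+b)³ = a³ + 3a²b + 3ab² + b³.
Reasoning: (a+b)³ = (a+b)(a+b)² = (a+b)(a² + 2ab + b²) = a³ + 2a²b + ab² + a²b + 2ab² + b³ = a³ + 3a²b + 3ab² + b³.
So the two sides agree for all real values of a and b for which both sides are defined.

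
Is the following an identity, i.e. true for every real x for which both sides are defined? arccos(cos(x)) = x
No, this is NOT an identity.

Claim: arccos(cos(x)) = x.
Test a specific point where both sides are defined: x = -π/4.
LHS = arccos(cos(x)) ≈ 0.7854
RHS = x ≈ -0.7854
Since 0.7854 ≠ -0.7854, the equation fails at this point, so it cannot hold for every real x for which both sides are defined.
arccos only returns values in [0, π], so arccos(cos(x)) = x holds only for x in that interval, not for all real x.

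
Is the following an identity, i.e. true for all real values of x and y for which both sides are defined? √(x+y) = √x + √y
No, this is NOT an identity.

Claim: √(x+y) = √x + √y.
Test a specific point where both sides are defined: x = 5, y = 1.
LHS = √(x+y) ≈ 2.4495
RHS = √x + √y ≈ 3.2361
Since 2.4495 ≠ 3.2361, the equation fails at this point, so it cannot hold for all real values of x and y for which both sides are defined.
Squaring the right side gives x + 2√(xy) + y, not x + y.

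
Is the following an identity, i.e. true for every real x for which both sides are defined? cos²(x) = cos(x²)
Claim: cos²(x) = cos(x²).
Test a specific point where both sides are defined: x = -π/2.
LHS = cos²(x) ≈ 0.0000
RHS = cos(x²) ≈ -0.7812
Since 0.0000 ≠ -0.7812, the equation fails at this point, so it cannot hold for every real x for which both sides are defined.
cos²(x) means (cos x)², squaring the output; cos(x²) squares the input. These are different functions.

Conclusion: No, this is NOT an identity.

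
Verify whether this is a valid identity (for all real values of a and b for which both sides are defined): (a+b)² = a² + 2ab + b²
Yes, this is an identity.

Claim: (a+b)² = a² + 2ab + b².
Reasoning: Expand: (a+b)² = (a+b)(a+b) = a·a + a·b + b·a + b·b = a² + 2ab + b².
So the two sides agree for all real values of a and b for which both sides are defined.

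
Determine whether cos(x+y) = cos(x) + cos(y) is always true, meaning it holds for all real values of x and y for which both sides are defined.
Claim: cos(x+y) = cos(x) + cos(y).
Test a specific point where both sides are defined: x = -π/3, y = π/2.
LHS = cos(x+y) ≈ 0.8660
RHS = cos(x) + cos(y) ≈ 0.5000
Since 0.8660 ≠ 0.5000, the equation fails at this point, so it cannot hold for all real values of x and y for which both sides are defined.
The correct expansion is cos(x+y) = cos(x)cos(y) - sin(x)sin(y); cosine is not additive.

Conclusion: No, this is NOT an identity.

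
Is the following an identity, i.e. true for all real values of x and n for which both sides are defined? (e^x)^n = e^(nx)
Claim: (e^x)^n = e^(nx).
Reasoning: e^x is a positive real number, and for a positive base B and real exponent n, B^n = e^(n·ln B). With B = e^x, ln B = x, so (e^x)^n = e^(n·x).
So the two sides agree for all real values of x and n for which both sides are defined.

Conclusion: Yes, this is an identity.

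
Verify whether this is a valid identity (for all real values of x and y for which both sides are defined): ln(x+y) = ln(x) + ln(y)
No, this is NOT an identity.

Claim: ln(x+y) = ln(x) + ln(y).
Test a specific point where both sides are defined: x = 1, y = 5.
LHS = ln(x+y) ≈ 1.7918
RHS = ln(x) + ln(y) ≈ 1.6094
Since 1.7918 ≠ 1.6094, the equation fails at this point, so it cannot hold for all real values of x and y for which both sides are defined.
ln(x) + ln(y) = ln(xy), not ln(x+y).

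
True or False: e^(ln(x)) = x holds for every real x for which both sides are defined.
Claim: e^(ln(x)) = x.
Reasoning: For x > 0, ln(x) is by definition the exponent p such that e^p = x. Raising e to that exponent therefore returns x: e^(ln x) = x.
So the two sides agree for every real x for which both sides are defined.

Conclusion: True.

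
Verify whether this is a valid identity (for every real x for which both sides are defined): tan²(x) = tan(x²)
Claim: tan²(x) = tan(x²).
Test a specific point where both sides are defined: x = -π/4.
LHS = tan²(x) ≈ 1.0000
RHS = tan(x²) ≈ 0.7092
Since 1.0000 ≠ 0.7092, the equation fails at this point, so it cannot hold for every real x for which both sides are defined.
tan²(x) means (tan x)², squaring the output; tan(x²) squares the input. These are different functions.

Conclusion: No, this is NOT an identity.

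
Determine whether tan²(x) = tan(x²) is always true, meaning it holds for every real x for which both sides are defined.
Claim: tan²(x) = tan(x²).
Test a specific point where both sides are defined: x = -π/4.
LHS = tan²(x) ≈ 1.0000
RHS = tan(x²) ≈ 0.7092
Since 1.0000 ≠ 0.7092, the equation fails at this point, so it cannot hold for every real x for which both sides are defined.
tan²(x) means (tan x)², squaring the output; tan(x²) squares the input. These are different functions.

Conclusion: No, this is NOT an identity.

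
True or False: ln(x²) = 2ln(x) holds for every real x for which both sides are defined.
Claim: ln(x²) = 2ln(x).
Reasoning: The right side requires x > 0. For x > 0, x² = (e^(ln x))² = e^(2ln x), so ln(x²) = 2ln(x). (For x < 0 the right side is undefined, so those values are outside the claim.)
So the two sides agree for every real x for which both sides are defined.

Conclusion: True.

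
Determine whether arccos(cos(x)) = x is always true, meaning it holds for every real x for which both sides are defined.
No, this is NOT an identity.

Claim: arccos(cos(x)) = x.
Test a specific point where both sides are defined: x = -π/3.
LHS = arccos(cos(x)) ≈ 1.0472
RHS = x ≈ -1.0472
Since 1.0472 ≠ -1.0472, the equation fails at this point, so it cannot hold for every real x for which both sides are defined.
arccos only returns values in [0, π], so arccos(cos(x)) = x holds only for x in that interval, not for all real x.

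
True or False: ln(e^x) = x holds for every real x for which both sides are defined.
True.

Claim: ln(e^x) = x.
Reasoning: ln is the inverse of the exponential: ln(e^x) asks for the exponent p with e^p = e^x, and since e^p is one-to-one that exponent is p = x.
So the two sides agree for every real x for which both sides are defined.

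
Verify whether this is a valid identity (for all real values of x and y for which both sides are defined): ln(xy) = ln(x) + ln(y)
Yes, this is an identity.

Claim: ln(xy) = ln(x) + ln(y).
Reasoning: Both sides are simultaneously defined only when x, y > 0. Write x = e^p, y = e^q (p = ln x, q = ln y). Then xy = e^p · e^q = e^(p+q), so ln(xy) = p + q = ln(x) + ln(y).
So the two sides agree for all real values of x and y for which both sides are defined.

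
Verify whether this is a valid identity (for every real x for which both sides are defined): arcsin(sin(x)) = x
Claim: arcsin(sin(x)) = x.
Test a specific point where both sides are defined: x = 2π/3.
LHS = arcsin(sin(x)) ≈ 1.0472
RHS = x ≈ 2.0944
Since 1.0472 ≠ 2.0944, the equation fails at this point, so it cannot hold for every real x for which both sides are defined.
arcsin only returns values in [-π/2, π/2], so arcsin(sin(x)) = x holds only for x in that interval, not for all real x.

Conclusion: No, this is NOT an identity.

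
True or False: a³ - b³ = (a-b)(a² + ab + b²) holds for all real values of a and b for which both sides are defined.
True.

Claim: a³ - b³ = (a-b)(a² + ab + b²).
Reasoning: Expand the right side: (a-b)(a² + ab + b²) = a³ + a²b + ab² - a²b - ab² - b³ = a³ - b³ (the middle terms cancel in pairs).
So the two sides agree for all real values of a and b for which both sides are defined.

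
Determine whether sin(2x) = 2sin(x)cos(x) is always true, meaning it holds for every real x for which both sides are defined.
Claim: sin(2x) = 2sin(x)cos(x).
Reasoning: Put y = x in the addition formula sin(x+y) = sin(x)cos(y) + cos(x)sin(y): sin(2x) = sin(x)cos(x) + cos(x)sin(x) = 2sin(x)cos(x).
So the two sides agree for every real x for which both sides are defined.

Conclusion: Yes, this is an identity.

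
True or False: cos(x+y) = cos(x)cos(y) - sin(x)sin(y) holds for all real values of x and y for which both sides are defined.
Claim: cos(x+y) = cos(x)cos(y) - sin(x)sin(y).
Reasoning: By Euler's formula e^(i(x+y)) = e^(ix)·e^(iy) = (cos x + i·sin x)(cos y + i·sin y). The real part of the left side is cos(x+y); the real part of the product is cos(x)cos(y) - sin(x)sin(y) (since i·i = -1).
So the two sides agree for all real values of x and y for which both sides are defined.

Conclusion: True.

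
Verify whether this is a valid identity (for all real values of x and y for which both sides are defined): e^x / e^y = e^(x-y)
Claim: e^x / e^y = e^(x-y).
Reasoning: 1/e^y = e^(-y), so e^x / e^y = e^x · e^(-y) = e^(x + (-y)) = e^(x-y) by the product rule for exponents.
So the two sides agree for all real values of x and y for which both sides are defined.

Conclusion: Yes, this is an identity.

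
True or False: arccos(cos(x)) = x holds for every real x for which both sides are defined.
Claim: arccos(cos(x)) = x.
Test a specific point where both sides are defined: x = -π/2.
LHS = arccos(cos(x)) ≈ 1.5708
RHS = x ≈ -1.5708
Since 1.5708 ≠ -1.5708, the equation fails at this point, so it cannot hold for every real x for which both sides are defined.
arccos only returns values in [0, π], so arccos(cos(x)) = x holds only for x in that interval, not for all real x.

Conclusion: False.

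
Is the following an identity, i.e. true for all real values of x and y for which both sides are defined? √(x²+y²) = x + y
Claim: √(x²+y²) = x + y.
Test a specific point where both sides are defined: x = 3/2, y = 1.
LHS = √(x²+y²) ≈ 1.8028
RHS = x + y ≈ 2.5000
Since 1.8028 ≠ 2.5000, the equation fails at this point, so it cannot hold for all real values of x and y for which both sides are defined.
(x+y)² = x² + 2xy + y², not x² + y², so the square root does not split this way.

Conclusion: No, this is NOT an identity.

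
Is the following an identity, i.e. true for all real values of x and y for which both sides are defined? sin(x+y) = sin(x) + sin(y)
Claim: sin(x+y) = sin(x) + sin(y).
Test a specific point where both sides are defined: x = π/6, y = 3π/4.
LHS = sin(x+y) ≈ 0.2588
RHS = sin(x) + sin(y) ≈ 1.2071
Since 0.2588 ≠ 1.2071, the equation fails at this point, so it cannot hold for all real values of x and y for which both sides are defined.
The correct expansion is sin(x+y) = sin(x)cos(y) + cos(x)sin(y); sine is not additive.

Conclusion: No, this is NOT an identity.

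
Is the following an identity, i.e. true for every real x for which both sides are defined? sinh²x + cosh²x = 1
Claim: sinh²x + cosh²x = 1.
Test a specific point where both sides are defined: x = -2.
LHS = sinh²x + cosh²x ≈ 27.3082
RHS = 1 ≈ 1.0000
Since 27.3082 ≠ 1.0000, the equation fails at this point, so it cannot hold for every real x for which both sides are defined.
The correct hyperbolic identity is cosh²x - sinh²x = 1 (a difference); the sum sinh²x + cosh²x equals cosh(2x).

Conclusion: No, this is NOT an identity.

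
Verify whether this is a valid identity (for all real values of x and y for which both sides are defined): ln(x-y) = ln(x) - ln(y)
Claim: ln(x-y) = ln(x) - ln(y).
Test a specific point where both sides are defined: x = 5, y = 3/2.
LHS = ln(x-y) ≈ 1.2528
RHS = ln(x) - ln(y) ≈ 1.2040
Since 1.2528 ≠ 1.2040, the equation fails at this point, so it cannot hold for all real values of x and y for which both sides are defined.
ln(x) - ln(y) = ln(x/y), not ln(x-y).

Conclusion: No, this is NOT an identity.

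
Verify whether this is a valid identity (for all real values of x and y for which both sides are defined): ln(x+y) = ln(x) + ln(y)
No, this is NOT an identity.

Claim: ln(x+y) = ln(x) + ln(y).
Test a specific point where both sides are defined: x = 3/2, y = 4.
LHS = ln(x+y) ≈ 1.7047
RHS = ln(x) + ln(y) ≈ 1.7918
Since 1.7047 ≠ 1.7918, the equation fails at this point, so it cannot hold for all real values of x and y for which both sides are defined.
ln(x) + ln(y) = ln(xy), not ln(x+y).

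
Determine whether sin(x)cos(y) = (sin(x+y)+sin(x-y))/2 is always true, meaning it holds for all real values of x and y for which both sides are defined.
Claim: sin(x)cos(y) = (sin(x+y)+sin(x-y))/2.
Reasoning: sin(x+y) = sin(x)cos(y) + cos(x)sin(y) and sin(x-y) = sin(x)cos(y) - cos(x)sin(y). Adding, sin(x+y) + sin(x-y) = 2sin(x)cos(y); divide by 2.
So the two sides agree for all real values of x and y for which both sides are defined.

Conclusion: Yes, this is an identity.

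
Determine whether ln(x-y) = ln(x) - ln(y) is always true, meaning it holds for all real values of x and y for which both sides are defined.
Claim: ln(x-y) = ln(x) - ln(y).
Test a specific point where both sides are defined: x = 4, y = 3/2.
LHS = ln(x-y) ≈ 0.9163
RHS = ln(x) - ln(y) ≈ 0.9808
Since 0.9163 ≠ 0.9808, the equation fails at this point, so it cannot hold for all real values of x and y for which both sides are defined.
ln(x) - ln(y) = ln(x/y), not ln(x-y).

Conclusion: No, this is NOT an identity.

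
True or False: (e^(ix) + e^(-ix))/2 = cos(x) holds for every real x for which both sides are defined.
Claim: (e^(ix) + e^(-ix))/2 = cos(x).
Reasoning: By Euler's formula e^(ix) = cos(x) + i·sin(x) and e^(-ix) = cos(x) - i·sin(x). Adding cancels the sine terms: e^(ix) + e^(-ix) = 2cos(x); divide by 2.
So the two sides agree for every real x for which both sides are defined.

Conclusion: True.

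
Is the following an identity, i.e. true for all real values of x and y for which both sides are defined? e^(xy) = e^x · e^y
No, this is NOT an identity.

Claim: e^(xy) = e^x · e^y.
Test a specific point where both sides are defined: x = 1/2, y = 3/2.
LHS = e^(xy) ≈ 2.1170
RHS = e^x · e^y ≈ 7.3891
Since 2.1170 ≠ 7.3891, the equation fails at this point, so it cannot hold for all real values of x and y for which both sides are defined.
e^x · e^y = e^(x+y), not e^(xy).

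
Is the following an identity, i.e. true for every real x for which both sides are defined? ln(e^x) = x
Claim: ln(e^x) = x.
Reasoning: ln is the inverse of the exponential: ln(e^x) asks for the exponent p with e^p = e^x, and since e^p is one-to-one that exponent is p = x.
So the two sides agree for every real x for which both sides are defined.

Conclusion: Yes, this is an identity.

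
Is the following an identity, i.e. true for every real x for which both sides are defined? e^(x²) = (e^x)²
Claim: e^(x²) = (e^x)².
Test a specific point where both sides are defined: x = -1.
LHS = e^(x²) ≈ 2.7183
RHS = (e^x)² ≈ 0.1353
Since 2.7183 ≠ 0.1353, the equation fails at this point, so it cannot hold for every real x for which both sides are defined.
(e^x)² = e^(2x), and 2x ≠ x² in general.

Conclusion: No, this is NOT an identity.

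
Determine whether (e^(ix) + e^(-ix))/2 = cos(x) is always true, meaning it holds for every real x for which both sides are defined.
Claim: (e^(ix) + e^(-ix))/2 = cos(x).
Reasoning: By Euler's formula e^(ix) = cos(x) + i·sin(x) and e^(-ix) = cos(x) - i·sin(x). Adding cancels the sine terms: e^(ix) + e^(-ix) = 2cos(x); divide by 2.
So the two sides agree for every real x for which both sides are defined.

Conclusion: Yes, this is an identity.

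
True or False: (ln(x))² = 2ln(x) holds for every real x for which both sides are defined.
False.

Claim: (ln(x))² = 2ln(x).
Test a specific point where both sides are defined: x = 2.
LHS = (ln(x))² ≈ 0.4805
RHS = 2ln(x) ≈ 1.3863
Since 0.4805 ≠ 1.3863, the equation fails at this point, so it cannot hold for every real x for which both sides are defined.
2ln(x) equals ln(x²), which is not the same as (ln x)².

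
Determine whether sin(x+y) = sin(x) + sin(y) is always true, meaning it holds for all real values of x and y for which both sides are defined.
Claim: sin(x+y) = sin(x) + sin(y).
Test a specific point where both sides are defined: x = π/3, y = π/6.
LHS = sin(x+y) ≈ 1.0000
RHS = sin(x) + sin(y) ≈ 1.3660
Since 1.0000 ≠ 1.3660, the equation fails at this point, so it cannot hold for all real values of x and y for which both sides are defined.
The correct expansion is sin(x+y) = sin(x)cos(y) + cos(x)sin(y); sine is not additive.

Conclusion: No, this is NOT an identity.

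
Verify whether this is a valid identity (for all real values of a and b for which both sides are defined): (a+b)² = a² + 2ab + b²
Claim: (a+b)² = a² + 2ab + b².
Reasoning: Expand: (a+b)² = (a+b)(a+b) = a·a + a·b + b·a + b·b = a² + 2ab + b².
So the two sides agree for all real values of a and b for which both sides are defined.

Conclusion: Yes, this is an identity.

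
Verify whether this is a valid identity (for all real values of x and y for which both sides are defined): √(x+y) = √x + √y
No, this is NOT an identity.

Claim: √(x+y) = √x + √y.
Test a specific point where both sides are defined: x = 5, y = 1.
LHS = √(x+y) ≈ 2.4495
RHS = √x + √y ≈ 3.2361
Since 2.4495 ≠ 3.2361, the equation fails at this point, so it cannot hold for all real values of x and y for which both sides are defined.
Squaring the right side gives x + 2√(xy) + y, not x + y.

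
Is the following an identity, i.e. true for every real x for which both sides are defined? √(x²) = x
Claim: √(x²) = x.
Test a specific point where both sides are defined: x = -3.
LHS = √(x²) ≈ 3.0000
RHS = x ≈ -3.0000
Since 3.0000 ≠ -3.0000, the equation fails at this point, so it cannot hold for every real x for which both sides are defined.
√(x²) = |x|, which differs from x whenever x < 0 (both sides are defined for every real x).

Conclusion: No, this is NOT an identity.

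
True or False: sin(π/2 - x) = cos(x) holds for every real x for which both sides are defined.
Claim: sin(π/2 - x) = cos(x).
Reasoning: Use sin(u - v) = sin(u)cos(v) - cos(u)sin(v) with u = π/2, v = x: sin(π/2)cos(x) - cos(π/2)sin(x) = 1·cos(x) - 0·sin(x) = cos(x).
So the two sides agree for every real x for which both sides are defined.

Conclusion: True.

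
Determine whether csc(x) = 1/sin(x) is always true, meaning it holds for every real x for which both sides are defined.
Claim: csc(x) = 1/sin(x).
Reasoning: csc(x) is by definition the reciprocal of sin(x), wherever sin(x) ≠ 0.
So the two sides agree for every real x for which both sides are defined.

Conclusion: Yes, this is an identity.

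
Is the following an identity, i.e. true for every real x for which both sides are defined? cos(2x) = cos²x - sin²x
Yes, this is an identity.

Claim: cos(2x) = cos²x - sin²x.
Reasoning: Put y = x in the addition formula cos(x+y) = cos(x)cos(y) - sin(x)sin(y): cos(2x) = cos²x - sin²x.
So the two sides agree for every real x for which both sides are defined.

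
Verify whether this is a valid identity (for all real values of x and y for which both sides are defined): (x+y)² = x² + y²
No, this is NOT an identity.

Claim: (x+y)² = x² + y².
Test a specific point where both sides are defined: x = 3, y = -1.
LHS = (x+y)² ≈ 4.0000
RHS = x² + y² ≈ 10.0000
Since 4.0000 ≠ 10.0000, the equation fails at this point, so it cannot hold for all real values of x and y for which both sides are defined.
The correct expansion is (x+y)² = x² + 2xy + y²; the cross term 2xy is missing.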